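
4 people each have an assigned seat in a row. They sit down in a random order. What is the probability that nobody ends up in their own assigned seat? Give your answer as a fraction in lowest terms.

There are 4! = 24 seatings.
By inclusion-exclusion, seatings with no fixed points: C(4,0)·4! − C(4,1)·3! + C(4,2)·2! − C(4,3)·1! + C(4,4)·0! = 9.
Probability = 9/24 = 3/8.

3/8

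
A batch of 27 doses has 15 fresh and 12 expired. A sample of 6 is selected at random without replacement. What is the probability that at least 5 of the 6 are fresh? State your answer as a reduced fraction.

287/2070

There are C(27,6) = 296010 ways to choose the 6.
Favorable selections (at least 5 fresh): C(15,5)·C(12,1) + C(15,6)·C(12,0) = 36036 + 5005 = 41041.
Probability = 41041/296010 = 287/2070.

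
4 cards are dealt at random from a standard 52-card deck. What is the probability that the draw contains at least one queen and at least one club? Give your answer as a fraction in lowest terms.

52799/270725

There are C(52,4) = 270725 possible draws.
By inclusion-exclusion on the complements, draws missing all queens or all clubs: C(48,4) + C(39,4) − C(36,4) = 194580 + 82251 − 58905 = 217926.
So draws with at least one of each: 270725 − 217926 = 52799, probability 52799/270725.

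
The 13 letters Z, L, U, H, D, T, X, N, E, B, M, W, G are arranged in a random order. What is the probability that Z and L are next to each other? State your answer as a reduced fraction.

There are 13! = 6227020800 arrangements.
Treat Z and L as a block: 12! arrangements of the blocks × 2 orders within the block = 2·479001600 = 958003200.
Probability = 958003200/6227020800 = 2/13.

2/13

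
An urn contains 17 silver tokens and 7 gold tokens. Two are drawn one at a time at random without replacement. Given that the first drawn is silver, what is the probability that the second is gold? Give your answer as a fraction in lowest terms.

After removing one silver, 23 remain: 16 silver and 7 gold.
So the probability the next is gold is 7/23.

7/23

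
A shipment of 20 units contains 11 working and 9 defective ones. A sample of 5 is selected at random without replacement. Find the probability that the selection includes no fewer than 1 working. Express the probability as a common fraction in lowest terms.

2563/2584

There are C(20,5) = 15504 ways to choose the 5.
The complement is all 5 are defective: C(9,5) = 126.
Probability = 1 − 126/15504 = 15378/15504 = 2563/2584.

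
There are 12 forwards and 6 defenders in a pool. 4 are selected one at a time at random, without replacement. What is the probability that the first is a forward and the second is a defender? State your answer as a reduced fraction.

Multiply the conditional probabilities at each draw: 12/18 · 6/17 = 72/306 = 4/17.

4/17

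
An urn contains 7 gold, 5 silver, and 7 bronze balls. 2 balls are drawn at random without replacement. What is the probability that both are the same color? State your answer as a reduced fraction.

52/171

There are C(19,2) = 171 ways to draw 2 balls.
All same color: C(7,2) + C(5,2) + C(7,2) = 21 + 10 + 21 = 52.
Probability = 52/171.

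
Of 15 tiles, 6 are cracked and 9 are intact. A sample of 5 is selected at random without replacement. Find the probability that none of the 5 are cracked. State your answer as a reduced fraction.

There are C(15,5) = 3003 possible selections.
Selections with no cracked (all intact): C(9,5) = 126.
Probability = 126/3003 = 6/143.

6/143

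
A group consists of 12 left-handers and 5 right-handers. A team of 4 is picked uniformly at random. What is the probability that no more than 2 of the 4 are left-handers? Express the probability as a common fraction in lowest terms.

157/476

There are C(17,4) = 2380 ways to choose the 4.
Favorable selections (no more than 2 left-handers): C(12,0)·C(5,4) + C(12,1)·C(5,3) + C(12,2)·C(5,2) = 5 + 120 + 660 = 785.
Probability = 785/2380 = 157/476.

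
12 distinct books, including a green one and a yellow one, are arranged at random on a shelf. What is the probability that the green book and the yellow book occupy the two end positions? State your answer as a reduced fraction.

1/66

There are 12! = 479001600 arrangements.
Place the green book and the yellow book at the ends in 2 ways, arrange the remaining 10 in 10! = 3628800 ways: 2·3628800 = 7257600.
Probability = 7257600/479001600 = 1/66.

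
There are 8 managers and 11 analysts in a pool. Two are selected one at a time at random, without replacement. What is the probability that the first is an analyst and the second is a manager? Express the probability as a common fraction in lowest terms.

44/171

Multiply the conditional probabilities at each draw: 11/19 · 8/18 = 88/342 = 44/171.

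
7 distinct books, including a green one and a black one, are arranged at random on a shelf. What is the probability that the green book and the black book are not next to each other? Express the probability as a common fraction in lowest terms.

5/7

There are 7! = 5040 arrangements.
Arrangements with the green book and the black book adjacent: 2·6! = 1440.
So not adjacent: 5040 − 1440 = 3600, probability 3600/5040 = 5/7.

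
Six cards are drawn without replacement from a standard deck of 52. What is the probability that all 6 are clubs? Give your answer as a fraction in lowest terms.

33/391510

There are C(52,6) = 20358520 possible 6-card hands.
Hands that are all clubs: C(13,6) = 1716.
Probability = 1716/20358520 = 33/391510.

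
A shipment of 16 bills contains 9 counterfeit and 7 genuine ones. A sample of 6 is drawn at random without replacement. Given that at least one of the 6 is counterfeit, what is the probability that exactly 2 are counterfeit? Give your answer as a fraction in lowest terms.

20/127

Work in counts. Selections with at least one counterfeit: C(16,6) − C(7,6) = 8008 − 7 = 8001.
Of those, selections where exactly 2 are counterfeit: C(9,2)·C(7,4) = 36·35 = 1260.
Conditional probability = 1260/8001 = 20/127.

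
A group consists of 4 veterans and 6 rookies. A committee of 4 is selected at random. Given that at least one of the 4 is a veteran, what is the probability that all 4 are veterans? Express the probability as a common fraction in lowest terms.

Work in counts. Selections with at least one veteran: C(10,4) − C(6,4) = 210 − 15 = 195.
Of those, selections where all 4 are veterans: C(4,4) = 1.
Conditional probability = 1/195.

1/195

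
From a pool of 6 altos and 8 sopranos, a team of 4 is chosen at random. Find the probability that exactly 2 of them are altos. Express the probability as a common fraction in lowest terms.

There are C(14,4) = 1001 ways to choose 4 from 14.
Selections with exactly 2 altos: choose 2 of the 6 altos and 2 of the 8 sopranos, C(6,2)·C(8,2) = 15·28 = 420.
Probability = 420/1001 = 60/143.

60/143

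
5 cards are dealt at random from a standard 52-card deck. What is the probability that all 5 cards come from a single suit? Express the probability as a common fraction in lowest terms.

There are C(52,5) = 2598960 possible 5-card hands.
Hands of one suit: 4 suits × C(13,5) = 4·1287 = 5148.
Probability = 5148/2598960 = 33/16660.

33/16660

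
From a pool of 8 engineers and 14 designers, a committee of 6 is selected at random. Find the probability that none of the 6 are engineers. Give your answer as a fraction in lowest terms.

There are C(22,6) = 74613 possible selections.
Selections with no engineers (all designers): C(14,6) = 3003.
Probability = 3003/74613 = 13/323.

13/323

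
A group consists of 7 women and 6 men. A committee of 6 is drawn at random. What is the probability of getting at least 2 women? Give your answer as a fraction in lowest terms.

1673/1716

Total selections: C(13,6) = 1716.
Favorable selections (at least 2 women): C(7,2)·C(6,4) + C(7,3)·C(6,3) + C(7,4)·C(6,2) + C(7,5)·C(6,1) + C(7,6)·C(6,0) = 315 + 700 + 525 + 126 + 7 = 1673.
Probability = 1673/1716.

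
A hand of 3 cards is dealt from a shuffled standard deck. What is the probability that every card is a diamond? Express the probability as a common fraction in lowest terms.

11/850

There are C(52,3) = 22100 possible 3-card hands.
Hands that are all diamonds: C(13,3) = 286.
Probability = 286/22100 = 11/850.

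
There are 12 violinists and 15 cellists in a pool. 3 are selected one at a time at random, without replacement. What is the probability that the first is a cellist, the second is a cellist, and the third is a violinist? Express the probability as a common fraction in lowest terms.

Multiply the conditional probabilities at each draw: 15/27 · 14/26 · 12/25 = 2520/17550 = 28/195.

28/195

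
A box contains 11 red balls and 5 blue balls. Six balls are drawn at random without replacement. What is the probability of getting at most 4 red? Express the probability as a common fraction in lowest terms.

17/26

Total selections: C(16,6) = 8008.
Count the complement (more than 4 red): C(11,5)·C(5,1) + C(11,6)·C(5,0) = 2310 + 462 = 2772.
Probability = 1 − 2772/8008 = 5236/8008 = 17/26.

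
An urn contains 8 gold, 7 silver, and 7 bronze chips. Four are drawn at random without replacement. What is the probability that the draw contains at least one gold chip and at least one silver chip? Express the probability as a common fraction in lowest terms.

712/1045

There are C(22,4) = 7315 possible draws.
By inclusion-exclusion on the complements, draws missing all gold or all silver: C(14,4) + C(15,4) − C(7,4) = 1001 + 1365 − 35 = 2331.
So draws with at least one of each: 7315 − 2331 = 4984, probability 4984/7315 = 712/1045.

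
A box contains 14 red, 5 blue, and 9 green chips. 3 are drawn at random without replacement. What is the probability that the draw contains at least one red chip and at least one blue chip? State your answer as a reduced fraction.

There are C(28,3) = 3276 possible draws.
By inclusion-exclusion on the complements, draws missing all red or all blue: C(14,3) + C(23,3) − C(9,3) = 364 + 1771 − 84 = 2051.
So draws with at least one of each: 3276 − 2051 = 1225, probability 1225/3276 = 175/468.

175/468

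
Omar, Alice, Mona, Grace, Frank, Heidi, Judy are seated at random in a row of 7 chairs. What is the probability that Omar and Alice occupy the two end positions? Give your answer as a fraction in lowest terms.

1/21

There are 7! = 5040 arrangements.
Place Omar and Alice at the ends in 2 ways, arrange the remaining 5 in 5! = 120 ways: 2·120 = 240.
Probability = 240/5040 = 1/21.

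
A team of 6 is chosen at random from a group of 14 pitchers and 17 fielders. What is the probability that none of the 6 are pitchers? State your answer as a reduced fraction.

There are C(31,6) = 736281 possible selections.
Selections with no pitchers (all fielders): C(17,6) = 12376.
Probability = 12376/736281 = 136/8091.

136/8091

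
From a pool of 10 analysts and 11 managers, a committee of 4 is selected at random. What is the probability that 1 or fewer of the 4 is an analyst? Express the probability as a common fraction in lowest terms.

Total selections: C(21,4) = 5985.
Favorable selections (1 or fewer analyst): C(10,0)·C(11,4) + C(10,1)·C(11,3) = 330 + 1650 = 1980.
Probability = 1980/5985 = 44/133.

44/133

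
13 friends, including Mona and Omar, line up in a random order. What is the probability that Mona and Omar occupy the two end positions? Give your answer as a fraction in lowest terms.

1/78

There are 13! = 6227020800 arrangements.
Place Mona and Omar at the ends in 2 ways, arrange the remaining 11 in 11! = 39916800 ways: 2·39916800 = 79833600.
Probability = 79833600/6227020800 = 1/78.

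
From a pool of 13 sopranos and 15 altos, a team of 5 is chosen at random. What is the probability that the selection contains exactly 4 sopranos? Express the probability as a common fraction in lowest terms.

Total number of selections: C(28,5) = 98280.
Selections with exactly 4 sopranos: choose 4 of the 13 sopranos and 1 of the 15 altos, C(13,4)·C(15,1) = 715·15 = 10725.
Probability = 10725/98280 = 55/504.

55/504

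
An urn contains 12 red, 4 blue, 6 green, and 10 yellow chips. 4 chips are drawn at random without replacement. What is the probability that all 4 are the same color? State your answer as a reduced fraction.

There are C(32,4) = 35960 ways to draw 4 chips.
All same color: C(12,4) + C(4,4) + C(6,4) + C(10,4) = 495 + 1 + 15 + 210 = 721.
Probability = 721/35960.

721/35960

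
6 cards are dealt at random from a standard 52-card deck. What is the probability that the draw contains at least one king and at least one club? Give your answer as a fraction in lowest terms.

There are C(52,6) = 20358520 possible draws.
By inclusion-exclusion on the complements, draws missing all kings or all clubs: C(48,6) + C(39,6) − C(36,6) = 12271512 + 3262623 − 1947792 = 13586343.
So draws with at least one of each: 20358520 − 13586343 = 6772177, probability 6772177/20358520.

6772177/20358520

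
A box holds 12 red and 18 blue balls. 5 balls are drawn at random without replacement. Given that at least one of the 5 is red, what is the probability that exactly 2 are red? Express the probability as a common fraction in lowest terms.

2992/7441

Work in counts. Selections with at least one red: C(30,5) − C(18,5) = 142506 − 8568 = 133938.
Of those, selections where exactly 2 are red: C(12,2)·C(18,3) = 66·816 = 53856.
Conditional probability = 53856/133938 = 2992/7441.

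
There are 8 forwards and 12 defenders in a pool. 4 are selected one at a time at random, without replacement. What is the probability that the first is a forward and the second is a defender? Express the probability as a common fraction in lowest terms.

24/95

Multiply the conditional probabilities at each draw: 8/20 · 12/19 = 96/380 = 24/95.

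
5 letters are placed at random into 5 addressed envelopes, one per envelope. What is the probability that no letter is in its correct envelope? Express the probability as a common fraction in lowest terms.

There are 5! = 120 assignments.
By inclusion-exclusion, assignments with no fixed points: C(5,0)·5! − C(5,1)·4! + C(5,2)·3! − C(5,3)·2! + C(5,4)·1! − C(5,5)·0! = 44.
Probability = 44/120 = 11/30.

11/30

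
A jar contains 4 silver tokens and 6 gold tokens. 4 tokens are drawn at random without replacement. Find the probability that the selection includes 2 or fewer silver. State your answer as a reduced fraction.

37/42

Total selections: C(10,4) = 210.
Count the complement (more than 2 silver): C(4,3)·C(6,1) + C(4,4)·C(6,0) = 24 + 1 = 25.
Probability = 1 − 25/210 = 185/210 = 37/42.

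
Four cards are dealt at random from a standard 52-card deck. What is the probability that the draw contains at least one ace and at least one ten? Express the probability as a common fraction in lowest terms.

There are C(52,4) = 270725 possible draws.
By inclusion-exclusion on the complements, draws missing all aces or all tens: C(48,4) + C(48,4) − C(44,4) = 194580 + 194580 − 135751 = 253409.
So draws with at least one of each: 270725 − 253409 = 17316, probability 17316/270725 = 1332/20825.

1332/20825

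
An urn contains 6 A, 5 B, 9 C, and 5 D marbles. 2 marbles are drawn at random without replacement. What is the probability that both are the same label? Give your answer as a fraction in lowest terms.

There are C(25,2) = 300 ways to draw 2 marbles.
All same label: C(6,2) + C(5,2) + C(9,2) + C(5,2) = 15 + 10 + 36 + 10 = 71.
Probability = 71/300.

71/300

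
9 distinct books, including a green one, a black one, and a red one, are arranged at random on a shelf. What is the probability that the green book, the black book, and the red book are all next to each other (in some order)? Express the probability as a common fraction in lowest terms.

There are 9! = 362880 arrangements.
Treat the three as one block: 7! placements × 3! orders within the block = 5040·6 = 30240.
Probability = 30240/362880 = 1/12.

1/12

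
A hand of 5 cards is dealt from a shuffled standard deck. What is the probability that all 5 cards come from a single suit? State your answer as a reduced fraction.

There are C(52,5) = 2598960 possible 5-card hands.
Hands of one suit: 4 suits × C(13,5) = 4·1287 = 5148.
Probability = 5148/2598960 = 33/16660.

33/16660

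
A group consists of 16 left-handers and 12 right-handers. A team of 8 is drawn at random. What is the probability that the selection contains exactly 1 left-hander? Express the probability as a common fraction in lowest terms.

Total number of selections: C(28,8) = 3108105.
Selections with exactly 1 left-hander: choose 1 of the 16 left-handers and 7 of the 12 right-handers, C(16,1)·C(12,7) = 16·792 = 12672.
Probability = 12672/3108105 = 128/31395.

128/31395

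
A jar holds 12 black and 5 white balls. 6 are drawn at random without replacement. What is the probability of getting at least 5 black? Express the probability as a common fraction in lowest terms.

1221/3094

There are C(17,6) = 12376 ways to choose the 6.
Favorable selections (at least 5 black): C(12,5)·C(5,1) + C(12,6)·C(5,0) = 3960 + 924 = 4884.
Probability = 4884/12376 = 1221/3094.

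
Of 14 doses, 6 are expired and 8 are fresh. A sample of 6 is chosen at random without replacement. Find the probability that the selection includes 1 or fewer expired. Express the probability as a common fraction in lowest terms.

4/33

Total selections: C(14,6) = 3003.
Favorable selections (1 or fewer expired): C(6,0)·C(8,6) + C(6,1)·C(8,5) = 28 + 336 = 364.
Probability = 364/3003 = 4/33.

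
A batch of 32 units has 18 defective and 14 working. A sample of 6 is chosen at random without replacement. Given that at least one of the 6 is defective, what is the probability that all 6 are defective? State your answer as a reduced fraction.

Work in counts. Selections with at least one defective: C(32,6) − C(14,6) = 906192 − 3003 = 903189.
Of those, selections where all 6 are defective: C(18,6) = 18564.
Conditional probability = 18564/903189 = 884/43009.

884/43009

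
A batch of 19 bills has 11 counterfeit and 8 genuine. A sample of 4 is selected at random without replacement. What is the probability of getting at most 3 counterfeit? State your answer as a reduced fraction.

591/646

Total selections: C(19,4) = 3876.
The complement is exactly 4 counterfeit: C(11,4)·C(8,0) = 330.
Probability = 1 − 330/3876 = 3546/3876 = 591/646.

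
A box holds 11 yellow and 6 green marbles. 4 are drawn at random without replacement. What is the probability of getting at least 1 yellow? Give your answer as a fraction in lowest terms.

Total selections: C(17,4) = 2380.
Favorable selections (at least 1 yellow): C(11,1)·C(6,3) + C(11,2)·C(6,2) + C(11,3)·C(6,1) + C(11,4)·C(6,0) = 220 + 825 + 990 + 330 = 2365.
Probability = 2365/2380 = 473/476.

473/476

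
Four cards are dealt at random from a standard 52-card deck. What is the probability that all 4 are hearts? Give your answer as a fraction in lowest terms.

11/4165

There are C(52,4) = 270725 possible 4-card hands.
Hands that are all hearts: C(13,4) = 715.
Probability = 715/270725 = 11/4165.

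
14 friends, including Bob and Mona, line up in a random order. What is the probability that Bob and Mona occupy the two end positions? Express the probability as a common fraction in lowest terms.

There are 14! = 87178291200 arrangements.
Place Bob and Mona at the ends in 2 ways, arrange the remaining 12 in 12! = 479001600 ways: 2·479001600 = 958003200.
Probability = 958003200/87178291200 = 1/91.

1/91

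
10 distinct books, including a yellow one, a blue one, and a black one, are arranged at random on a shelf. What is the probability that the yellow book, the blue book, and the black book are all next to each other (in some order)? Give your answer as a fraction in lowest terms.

There are 10! = 3628800 arrangements.
Treat the three as one block: 8! placements × 3! orders within the block = 40320·6 = 241920.
Probability = 241920/3628800 = 1/15.

1/15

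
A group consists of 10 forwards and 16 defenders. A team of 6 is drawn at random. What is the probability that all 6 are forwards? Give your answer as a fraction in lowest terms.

There are C(26,6) = 230230 possible selections.
Selections with all forwards: C(10,6) = 210.
Probability = 210/230230 = 3/3289.

3/3289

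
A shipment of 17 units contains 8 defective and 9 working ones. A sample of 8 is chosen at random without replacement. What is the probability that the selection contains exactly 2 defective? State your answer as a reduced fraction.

There are C(17,8) = 24310 ways to choose 8 from 17.
Selections with exactly 2 defective: choose 2 of the 8 defective and 6 of the 9 working, C(8,2)·C(9,6) = 28·84 = 2352.
Probability = 2352/24310 = 1176/12155.

1176/12155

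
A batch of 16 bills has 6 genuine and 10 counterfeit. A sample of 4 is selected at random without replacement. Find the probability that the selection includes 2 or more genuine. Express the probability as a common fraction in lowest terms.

There are C(16,4) = 1820 ways to choose the 4.
Count the complement (fewer than 2 genuine): C(6,0)·C(10,4) + C(6,1)·C(10,3) = 210 + 720 = 930.
Probability = 1 − 930/1820 = 890/1820 = 89/182.

89/182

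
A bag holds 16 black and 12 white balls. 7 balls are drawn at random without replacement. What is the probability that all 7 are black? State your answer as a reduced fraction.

There are C(28,7) = 1184040 possible selections.
Selections with all black: C(16,7) = 11440.
Probability = 11440/1184040 = 2/207.

2/207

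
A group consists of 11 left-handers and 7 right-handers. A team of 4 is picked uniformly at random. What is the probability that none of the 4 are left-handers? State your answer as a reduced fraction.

There are C(18,4) = 3060 possible selections.
Selections with no left-handers (all right-handers): C(7,4) = 35.
Probability = 35/3060 = 7/612.

7/612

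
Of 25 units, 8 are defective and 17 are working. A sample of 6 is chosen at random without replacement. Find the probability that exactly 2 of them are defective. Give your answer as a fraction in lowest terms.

There are C(25,6) = 177100 ways to choose 6 from 25.
Selections with exactly 2 defective: choose 2 of the 8 defective and 4 of the 17 working, C(8,2)·C(17,4) = 28·2380 = 66640.
Probability = 66640/177100 = 476/1265.

476/1265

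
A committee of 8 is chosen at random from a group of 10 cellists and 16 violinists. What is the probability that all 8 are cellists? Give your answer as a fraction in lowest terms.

9/312455

There are C(26,8) = 1562275 possible selections.
Selections with all cellists: C(10,8) = 45.
Probability = 45/1562275 = 9/312455.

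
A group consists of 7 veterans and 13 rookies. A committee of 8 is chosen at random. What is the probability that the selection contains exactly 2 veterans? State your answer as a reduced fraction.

462/1615

Total number of selections: C(20,8) = 125970.
Selections with exactly 2 veterans: choose 2 of the 7 veterans and 6 of the 13 rookies, C(7,2)·C(13,6) = 21·1716 = 36036.
Probability = 36036/125970 = 462/1615.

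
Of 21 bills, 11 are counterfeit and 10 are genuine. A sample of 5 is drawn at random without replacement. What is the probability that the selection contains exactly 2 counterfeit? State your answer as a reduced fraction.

The sample space is all 5-subsets of the 21: C(21,5) = 20349.
Selections with exactly 2 counterfeit: choose 2 of the 11 counterfeit and 3 of the 10 genuine, C(11,2)·C(10,3) = 55·120 = 6600.
Probability = 6600/20349 = 2200/6783.

2200/6783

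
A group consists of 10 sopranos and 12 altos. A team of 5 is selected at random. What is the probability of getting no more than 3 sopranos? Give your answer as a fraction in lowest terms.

Total selections: C(22,5) = 26334.
Count the complement (more than 3 sopranos): C(10,4)·C(12,1) + C(10,5)·C(12,0) = 2520 + 252 = 2772.
Probability = 1 − 2772/26334 = 23562/26334 = 17/19.

17/19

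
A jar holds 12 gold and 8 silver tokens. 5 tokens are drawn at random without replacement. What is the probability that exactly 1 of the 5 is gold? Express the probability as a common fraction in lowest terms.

There are C(20,5) = 15504 ways to choose 5 from 20.
Selections with exactly 1 gold: choose 1 of the 12 gold and 4 of the 8 silver, C(12,1)·C(8,4) = 12·70 = 840.
Probability = 840/15504 = 35/646.

35/646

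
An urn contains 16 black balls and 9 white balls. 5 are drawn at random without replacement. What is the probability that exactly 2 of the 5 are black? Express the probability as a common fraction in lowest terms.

The sample space is all 5-subsets of the 25: C(25,5) = 53130.
Selections with exactly 2 black: choose 2 of the 16 black and 3 of the 9 white, C(16,2)·C(9,3) = 120·84 = 10080.
Probability = 10080/53130 = 48/253.

48/253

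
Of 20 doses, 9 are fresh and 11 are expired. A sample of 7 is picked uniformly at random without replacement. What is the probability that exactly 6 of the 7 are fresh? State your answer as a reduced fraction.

The sample space is all 7-subsets of the 20: C(20,7) = 77520.
Selections with exactly 6 fresh: choose 6 of the 9 fresh and 1 of the 11 expired, C(9,6)·C(11,1) = 84·11 = 924.
Probability = 924/77520 = 77/6460.

77/6460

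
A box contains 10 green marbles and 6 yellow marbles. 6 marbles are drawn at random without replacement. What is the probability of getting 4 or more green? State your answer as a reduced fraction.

87/143

Total selections: C(16,6) = 8008.
Favorable selections (4 or more green): C(10,4)·C(6,2) + C(10,5)·C(6,1) + C(10,6)·C(6,0) = 3150 + 1512 + 210 = 4872.
Probability = 4872/8008 = 87/143.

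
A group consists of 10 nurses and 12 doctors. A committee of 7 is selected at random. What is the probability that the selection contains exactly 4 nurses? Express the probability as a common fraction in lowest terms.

175/646

There are C(22,7) = 170544 ways to choose 7 from 22.
Selections with exactly 4 nurses: choose 4 of the 10 nurses and 3 of the 12 doctors, C(10,4)·C(12,3) = 210·220 = 46200.
Probability = 46200/170544 = 175/646.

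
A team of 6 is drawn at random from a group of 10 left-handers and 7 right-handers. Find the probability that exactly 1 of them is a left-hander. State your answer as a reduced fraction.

15/884

The sample space is all 6-subsets of the 17: C(17,6) = 12376.
Selections with exactly 1 left-hander: choose 1 of the 10 left-handers and 5 of the 7 right-handers, C(10,1)·C(7,5) = 10·21 = 210.
Probability = 210/12376 = 15/884.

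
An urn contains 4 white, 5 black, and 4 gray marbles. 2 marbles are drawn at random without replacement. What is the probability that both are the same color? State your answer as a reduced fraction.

11/39

There are C(13,2) = 78 ways to draw 2 marbles.
All same color: C(4,2) + C(5,2) + C(4,2) = 6 + 10 + 6 = 22.
Probability = 22/78 = 11/39.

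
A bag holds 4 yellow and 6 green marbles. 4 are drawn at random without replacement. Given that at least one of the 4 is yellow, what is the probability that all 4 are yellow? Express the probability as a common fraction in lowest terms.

1/195

Work in counts. Selections with at least one yellow: C(10,4) − C(6,4) = 210 − 15 = 195.
Of those, selections where all 4 are yellow: C(4,4) = 1.
Conditional probability = 1/195.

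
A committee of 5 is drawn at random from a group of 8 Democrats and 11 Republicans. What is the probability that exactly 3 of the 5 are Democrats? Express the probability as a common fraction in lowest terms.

The sample space is all 5-subsets of the 19: C(19,5) = 11628.
Selections with exactly 3 Democrats: choose 3 of the 8 Democrats and 2 of the 11 Republicans, C(8,3)·C(11,2) = 56·55 = 3080.
Probability = 3080/11628 = 770/2907.

770/2907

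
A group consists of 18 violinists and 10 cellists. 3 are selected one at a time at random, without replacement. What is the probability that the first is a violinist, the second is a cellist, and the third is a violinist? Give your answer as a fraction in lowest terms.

Multiply the conditional probabilities at each draw: 18/28 · 10/27 · 17/26 = 3060/19656 = 85/546.

85/546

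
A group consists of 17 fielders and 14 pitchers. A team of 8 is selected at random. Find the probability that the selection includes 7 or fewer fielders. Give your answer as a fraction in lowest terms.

There are C(31,8) = 7888725 ways to choose the 8.
Favorable selections (7 or fewer fielders): C(17,0)·C(14,8) + C(17,1)·C(14,7) + C(17,2)·C(14,6) + C(17,3)·C(14,5) + C(17,4)·C(14,4) + C(17,5)·C(14,3) + C(17,6)·C(14,2) + C(17,7)·C(14,1) = 3003 + 58344 + 408408 + 1361360 + 2382380 + 2252432 + 1126216 + 272272 = 7864415.
Probability = 7864415/7888725 = 120991/121365.

120991/121365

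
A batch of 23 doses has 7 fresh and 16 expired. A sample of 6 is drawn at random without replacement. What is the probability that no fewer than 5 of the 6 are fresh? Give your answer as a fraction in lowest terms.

49/14421

Total selections: C(23,6) = 100947.
Favorable selections (no fewer than 5 fresh): C(7,5)·C(16,1) + C(7,6)·C(16,0) = 336 + 7 = 343.
Probability = 343/100947 = 49/14421.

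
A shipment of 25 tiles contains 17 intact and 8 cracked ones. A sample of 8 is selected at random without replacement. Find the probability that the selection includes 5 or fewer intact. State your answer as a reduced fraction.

185051/360525

Total selections: C(25,8) = 1081575.
Count the complement (more than 5 intact): C(17,6)·C(8,2) + C(17,7)·C(8,1) + C(17,8)·C(8,0) = 346528 + 155584 + 24310 = 526422.
Probability = 1 − 526422/1081575 = 555153/1081575 = 185051/360525.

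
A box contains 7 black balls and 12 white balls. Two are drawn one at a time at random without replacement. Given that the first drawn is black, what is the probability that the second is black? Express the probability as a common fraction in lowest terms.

After removing one black, 18 remain: 6 black and 12 white.
So the probability the next is black is 6/18 = 1/3.

1/3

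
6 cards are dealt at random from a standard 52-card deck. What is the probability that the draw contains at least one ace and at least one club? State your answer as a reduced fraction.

There are C(52,6) = 20358520 possible draws.
By inclusion-exclusion on the complements, draws missing all aces or all clubs: C(48,6) + C(39,6) − C(36,6) = 12271512 + 3262623 − 1947792 = 13586343.
So draws with at least one of each: 20358520 − 13586343 = 6772177, probability 6772177/20358520.

6772177/20358520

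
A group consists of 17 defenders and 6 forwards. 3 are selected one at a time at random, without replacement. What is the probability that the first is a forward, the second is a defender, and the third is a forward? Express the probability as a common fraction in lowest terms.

85/1771

Multiply the conditional probabilities at each draw: 6/23 · 17/22 · 5/21 = 510/10626 = 85/1771.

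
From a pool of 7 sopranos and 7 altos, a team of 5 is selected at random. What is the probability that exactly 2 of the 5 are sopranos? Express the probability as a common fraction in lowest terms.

105/286

The sample space is all 5-subsets of the 14: C(14,5) = 2002.
Selections with exactly 2 sopranos: choose 2 of the 7 sopranos and 3 of the 7 altos, C(7,2)·C(7,3) = 21·35 = 735.
Probability = 735/2002 = 105/286.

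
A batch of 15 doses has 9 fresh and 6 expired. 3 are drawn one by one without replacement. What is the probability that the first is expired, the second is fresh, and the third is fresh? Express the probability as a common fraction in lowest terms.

72/455

Multiply the conditional probabilities at each draw: 6/15 · 9/14 · 8/13 = 432/2730 = 72/455.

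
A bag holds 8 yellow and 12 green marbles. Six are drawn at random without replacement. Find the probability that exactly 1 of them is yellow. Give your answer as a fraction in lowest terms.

264/1615

The sample space is all 6-subsets of the 20: C(20,6) = 38760.
Selections with exactly 1 yellow: choose 1 of the 8 yellow and 5 of the 12 green, C(8,1)·C(12,5) = 8·792 = 6336.
Probability = 6336/38760 = 264/1615.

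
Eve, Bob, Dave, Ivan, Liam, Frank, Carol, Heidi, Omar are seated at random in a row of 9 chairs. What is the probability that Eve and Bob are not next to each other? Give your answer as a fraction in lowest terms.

There are 9! = 362880 arrangements.
Arrangements with Eve and Bob adjacent: 2·8! = 80640.
So not adjacent: 362880 − 80640 = 282240, probability 282240/362880 = 7/9.

7/9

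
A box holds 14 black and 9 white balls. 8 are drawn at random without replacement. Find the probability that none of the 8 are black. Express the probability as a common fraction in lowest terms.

There are C(23,8) = 490314 possible selections.
Selections with no black (all white): C(9,8) = 9.
Probability = 9/490314 = 3/163438.

3/163438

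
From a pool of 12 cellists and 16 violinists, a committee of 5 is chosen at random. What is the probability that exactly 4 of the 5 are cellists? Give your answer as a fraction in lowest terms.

There are C(28,5) = 98280 ways to choose 5 from 28.
Selections with exactly 4 cellists: choose 4 of the 12 cellists and 1 of the 16 violinists, C(12,4)·C(16,1) = 495·16 = 7920.
Probability = 7920/98280 = 22/273.

22/273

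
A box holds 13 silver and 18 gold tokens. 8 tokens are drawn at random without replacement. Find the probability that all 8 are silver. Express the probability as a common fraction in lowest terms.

There are C(31,8) = 7888725 possible selections.
Selections with all silver: C(13,8) = 1287.
Probability = 1287/7888725 = 11/67425.

11/67425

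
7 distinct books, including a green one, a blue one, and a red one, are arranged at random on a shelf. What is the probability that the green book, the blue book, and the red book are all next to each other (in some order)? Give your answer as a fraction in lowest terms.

There are 7! = 5040 arrangements.
Treat the three as one block: 5! placements × 3! orders within the block = 120·6 = 720.
Probability = 720/5040 = 1/7.

1/7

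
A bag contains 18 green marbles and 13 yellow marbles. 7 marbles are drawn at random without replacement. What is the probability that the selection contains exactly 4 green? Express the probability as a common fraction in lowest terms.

1496/4495

There are C(31,7) = 2629575 ways to choose 7 from 31.
Selections with exactly 4 green: choose 4 of the 18 green and 3 of the 13 yellow, C(18,4)·C(13,3) = 3060·286 = 875160.
Probability = 875160/2629575 = 1496/4495.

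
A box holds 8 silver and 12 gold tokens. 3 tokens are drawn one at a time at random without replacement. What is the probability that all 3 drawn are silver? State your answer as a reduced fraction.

Multiply the conditional probabilities at each draw: 8/20 · 7/19 · 6/18 = 336/6840 = 14/285.

14/285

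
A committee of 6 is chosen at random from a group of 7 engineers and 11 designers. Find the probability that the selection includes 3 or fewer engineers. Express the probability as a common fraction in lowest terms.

781/884

There are C(18,6) = 18564 ways to choose the 6.
Count the complement (more than 3 engineers): C(7,4)·C(11,2) + C(7,5)·C(11,1) + C(7,6)·C(11,0) = 1925 + 231 + 7 = 2163.
Probability = 1 − 2163/18564 = 16401/18564 = 781/884.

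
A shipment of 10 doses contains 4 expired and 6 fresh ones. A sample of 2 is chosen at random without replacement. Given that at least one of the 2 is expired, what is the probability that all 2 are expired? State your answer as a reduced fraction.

Work in counts. Selections with at least one expired: C(10,2) − C(6,2) = 45 − 15 = 30.
Of those, selections where all 2 are expired: C(4,2) = 6.
Conditional probability = 6/30 = 1/5.

1/5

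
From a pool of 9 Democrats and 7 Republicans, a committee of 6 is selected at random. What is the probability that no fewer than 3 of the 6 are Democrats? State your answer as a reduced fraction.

There are C(16,6) = 8008 ways to choose the 6.
Count the complement (fewer than 3 Democrats): C(9,0)·C(7,6) + C(9,1)·C(7,5) + C(9,2)·C(7,4) = 7 + 189 + 1260 = 1456.
Probability = 1 − 1456/8008 = 6552/8008 = 9/11.

9/11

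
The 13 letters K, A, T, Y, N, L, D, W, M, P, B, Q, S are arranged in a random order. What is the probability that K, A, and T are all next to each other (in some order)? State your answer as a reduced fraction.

There are 13! = 6227020800 arrangements.
Treat the three as one block: 11! placements × 3! orders within the block = 39916800·6 = 239500800.
Probability = 239500800/6227020800 = 1/26.

1/26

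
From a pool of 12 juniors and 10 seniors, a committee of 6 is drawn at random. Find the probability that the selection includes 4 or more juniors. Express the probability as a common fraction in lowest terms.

943/2261

There are C(22,6) = 74613 ways to choose the 6.
Favorable selections (4 or more juniors): C(12,4)·C(10,2) + C(12,5)·C(10,1) + C(12,6)·C(10,0) = 22275 + 7920 + 924 = 31119.
Probability = 31119/74613 = 943/2261.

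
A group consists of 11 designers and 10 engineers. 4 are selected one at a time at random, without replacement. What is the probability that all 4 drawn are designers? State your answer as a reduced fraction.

22/399

Multiply the conditional probabilities at each draw: 11/21 · 10/20 · 9/19 · 8/18 = 7920/143640 = 22/399.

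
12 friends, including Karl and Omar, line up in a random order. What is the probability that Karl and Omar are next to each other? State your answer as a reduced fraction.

There are 12! = 479001600 arrangements.
Treat Karl and Omar as a block: 11! arrangements of the blocks × 2 orders within the block = 2·39916800 = 79833600.
Probability = 79833600/479001600 = 1/6.

1/6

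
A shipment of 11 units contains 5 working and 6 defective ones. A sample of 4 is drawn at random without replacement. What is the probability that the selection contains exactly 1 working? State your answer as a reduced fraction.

10/33

There are C(11,4) = 330 ways to choose 4 from 11.
Selections with exactly 1 working: choose 1 of the 5 working and 3 of the 6 defective, C(5,1)·C(6,3) = 5·20 = 100.
Probability = 100/330 = 10/33.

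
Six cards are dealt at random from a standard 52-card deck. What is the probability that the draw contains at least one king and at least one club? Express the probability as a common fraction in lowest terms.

6772177/20358520

There are C(52,6) = 20358520 possible draws.
By inclusion-exclusion on the complements, draws missing all kings or all clubs: C(48,6) + C(39,6) − C(36,6) = 12271512 + 3262623 − 1947792 = 13586343.
So draws with at least one of each: 20358520 − 13586343 = 6772177, probability 6772177/20358520.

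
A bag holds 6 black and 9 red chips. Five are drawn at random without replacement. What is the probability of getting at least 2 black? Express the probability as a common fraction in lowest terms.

Total selections: C(15,5) = 3003.
Count the complement (fewer than 2 black): C(6,0)·C(9,5) + C(6,1)·C(9,4) = 126 + 756 = 882.
Probability = 1 − 882/3003 = 2121/3003 = 101/143.

101/143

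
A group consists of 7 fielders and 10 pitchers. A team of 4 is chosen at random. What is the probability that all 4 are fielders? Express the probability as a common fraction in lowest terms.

There are C(17,4) = 2380 possible selections.
Selections with all fielders: C(7,4) = 35.
Probability = 35/2380 = 1/68.

1/68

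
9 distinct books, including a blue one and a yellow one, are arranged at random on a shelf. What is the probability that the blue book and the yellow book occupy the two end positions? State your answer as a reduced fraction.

There are 9! = 362880 arrangements.
Place the blue book and the yellow book at the ends in 2 ways, arrange the remaining 7 in 7! = 5040 ways: 2·5040 = 10080.
Probability = 10080/362880 = 1/36.

1/36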